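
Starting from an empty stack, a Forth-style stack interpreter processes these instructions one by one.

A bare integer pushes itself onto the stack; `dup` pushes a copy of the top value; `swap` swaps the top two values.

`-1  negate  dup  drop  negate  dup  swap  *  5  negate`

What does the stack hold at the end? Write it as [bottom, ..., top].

-1     : -1
negate : 1
dup    : 1 1
drop   : 1
negate : -1
dup    : -1 -1
swap   : -1 -1
*      : 1
5      : 1 5
negate : 1 -5

[1, -5]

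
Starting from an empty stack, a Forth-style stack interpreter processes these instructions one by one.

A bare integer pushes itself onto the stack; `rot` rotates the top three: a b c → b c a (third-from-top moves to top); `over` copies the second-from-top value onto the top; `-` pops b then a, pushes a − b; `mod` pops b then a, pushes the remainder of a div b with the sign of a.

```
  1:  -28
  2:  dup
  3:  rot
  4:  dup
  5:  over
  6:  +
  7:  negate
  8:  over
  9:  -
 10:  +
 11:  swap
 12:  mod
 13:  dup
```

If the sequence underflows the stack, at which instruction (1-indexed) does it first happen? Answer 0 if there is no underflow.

3

-28  -28
dup  -28 -28
rot  — needs 3 operands, stack has 2 → underflow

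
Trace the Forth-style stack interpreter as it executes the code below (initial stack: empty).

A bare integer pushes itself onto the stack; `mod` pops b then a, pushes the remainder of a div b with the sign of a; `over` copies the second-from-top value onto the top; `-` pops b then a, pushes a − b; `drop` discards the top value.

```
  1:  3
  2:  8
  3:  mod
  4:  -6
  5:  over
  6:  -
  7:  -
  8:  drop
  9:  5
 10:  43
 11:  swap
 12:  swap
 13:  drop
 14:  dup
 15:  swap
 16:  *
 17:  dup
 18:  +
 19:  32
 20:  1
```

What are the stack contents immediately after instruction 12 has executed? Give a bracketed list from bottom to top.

3    → [3]
8    → [3, 8]
mod  → [3]
-6   → [3, -6]
over → [3, -6, 3]
-    → [3, -9]
-    → [12]
drop → []
5    → [5]
43   → [5, 43]
swap → [43, 5]
swap → [5, 43]

[5, 43]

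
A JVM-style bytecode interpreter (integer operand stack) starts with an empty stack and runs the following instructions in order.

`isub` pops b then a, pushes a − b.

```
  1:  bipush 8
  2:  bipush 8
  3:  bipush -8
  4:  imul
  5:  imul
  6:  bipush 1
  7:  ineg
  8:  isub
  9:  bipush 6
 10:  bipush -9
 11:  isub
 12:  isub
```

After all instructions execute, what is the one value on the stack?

-526

bipush 8   [8]
bipush 8   [8, 8]
bipush -8  [8, 8, -8]
imul       [8, -64]
imul       [-512]
bipush 1   [-512, 1]
ineg       [-512, -1]
isub       [-511]
bipush 6   [-511, 6]
bipush -9  [-511, 6, -9]
isub       [-511, 15]
isub       [-526]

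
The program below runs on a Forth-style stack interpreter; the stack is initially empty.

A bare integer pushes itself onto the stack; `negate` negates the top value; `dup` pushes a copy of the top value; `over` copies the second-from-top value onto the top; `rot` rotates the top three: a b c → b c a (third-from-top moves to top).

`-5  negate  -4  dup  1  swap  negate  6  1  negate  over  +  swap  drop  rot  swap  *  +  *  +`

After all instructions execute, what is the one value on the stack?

-31

-5      [-5]
negate  [5]
-4      [5, -4]
dup     [5, -4, -4]
1       [5, -4, -4, 1]
swap    [5, -4, 1, -4]
negate  [5, -4, 1, 4]
6       [5, -4, 1, 4, 6]
1       [5, -4, 1, 4, 6, 1]
negate  [5, -4, 1, 4, 6, -1]
over    [5, -4, 1, 4, 6, -1, 6]
+       [5, -4, 1, 4, 6, 5]
swap    [5, -4, 1, 4, 5, 6]
drop    [5, -4, 1, 4, 5]
rot     [5, -4, 4, 5, 1]
swap    [5, -4, 4, 1, 5]
*       [5, -4, 4, 5]
+       [5, -4, 9]
*       [5, -36]
+       [-31]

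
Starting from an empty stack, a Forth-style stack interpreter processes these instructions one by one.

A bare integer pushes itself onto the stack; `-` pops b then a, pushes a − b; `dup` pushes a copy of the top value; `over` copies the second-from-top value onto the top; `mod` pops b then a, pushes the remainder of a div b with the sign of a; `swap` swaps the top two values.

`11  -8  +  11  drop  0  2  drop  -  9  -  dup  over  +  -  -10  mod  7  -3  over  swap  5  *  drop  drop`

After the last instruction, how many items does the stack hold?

11   : [11]
-8   : [11, -8]
+    : [3]
11   : [3, 11]
drop : [3]
0    : [3, 0]
2    : [3, 0, 2]
drop : [3, 0]
-    : [3]
9    : [3, 9]
-    : [-6]
dup  : [-6, -6]
over : [-6, -6, -6]
+    : [-6, -12]
-    : [6]
-10  : [6, -10]
mod  : [6]
7    : [6, 7]
-3   : [6, 7, -3]
over : [6, 7, -3, 7]
swap : [6, 7, 7, -3]
5    : [6, 7, 7, -3, 5]
*    : [6, 7, 7, -15]
drop : [6, 7, 7]
drop : [6, 7]

2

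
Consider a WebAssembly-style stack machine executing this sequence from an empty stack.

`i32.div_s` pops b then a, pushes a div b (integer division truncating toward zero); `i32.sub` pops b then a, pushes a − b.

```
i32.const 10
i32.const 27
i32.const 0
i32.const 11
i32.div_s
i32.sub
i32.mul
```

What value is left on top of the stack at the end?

270

i32.const 10 -> [10]
i32.const 27 -> [10, 27]
i32.const 0  -> [10, 27, 0]
i32.const 11 -> [10, 27, 0, 11]
i32.div_s    -> [10, 27, 0]
i32.sub      -> [10, 27]
i32.mul      -> [270]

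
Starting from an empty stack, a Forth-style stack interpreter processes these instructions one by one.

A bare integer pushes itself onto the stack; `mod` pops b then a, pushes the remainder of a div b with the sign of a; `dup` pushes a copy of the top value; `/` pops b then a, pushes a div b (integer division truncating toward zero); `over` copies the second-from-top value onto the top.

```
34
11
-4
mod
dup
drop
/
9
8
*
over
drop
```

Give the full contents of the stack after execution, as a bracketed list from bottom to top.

34   -> 34
11   -> 34 11
-4   -> 34 11 -4
mod  -> 34 3
dup  -> 34 3 3
drop -> 34 3
/    -> 11
9    -> 11 9
8    -> 11 9 8
*    -> 11 72
over -> 11 72 11
drop -> 11 72

[11, 72]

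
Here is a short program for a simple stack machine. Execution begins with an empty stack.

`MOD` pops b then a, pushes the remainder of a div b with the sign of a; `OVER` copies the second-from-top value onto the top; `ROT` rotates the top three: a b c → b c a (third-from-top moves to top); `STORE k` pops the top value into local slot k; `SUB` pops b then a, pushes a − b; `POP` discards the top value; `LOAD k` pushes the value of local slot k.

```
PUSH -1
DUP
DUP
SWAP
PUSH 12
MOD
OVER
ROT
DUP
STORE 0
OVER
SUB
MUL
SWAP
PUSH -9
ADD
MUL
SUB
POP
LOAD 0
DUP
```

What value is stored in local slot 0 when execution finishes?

-1

PUSH -1  -1
DUP      -1 -1
DUP      -1 -1 -1
SWAP     -1 -1 -1
PUSH 12  -1 -1 -1 12
MOD      -1 -1 -1
OVER     -1 -1 -1 -1
ROT      -1 -1 -1 -1
DUP      -1 -1 -1 -1 -1
STORE 0  -1 -1 -1 -1
OVER     -1 -1 -1 -1 -1
SUB      -1 -1 -1 0
MUL      -1 -1 0
SWAP     -1 0 -1
PUSH -9  -1 0 -1 -9
ADD      -1 0 -10
MUL      -1 0
SUB      -1
POP      (empty)
LOAD 0   -1
DUP      -1 -1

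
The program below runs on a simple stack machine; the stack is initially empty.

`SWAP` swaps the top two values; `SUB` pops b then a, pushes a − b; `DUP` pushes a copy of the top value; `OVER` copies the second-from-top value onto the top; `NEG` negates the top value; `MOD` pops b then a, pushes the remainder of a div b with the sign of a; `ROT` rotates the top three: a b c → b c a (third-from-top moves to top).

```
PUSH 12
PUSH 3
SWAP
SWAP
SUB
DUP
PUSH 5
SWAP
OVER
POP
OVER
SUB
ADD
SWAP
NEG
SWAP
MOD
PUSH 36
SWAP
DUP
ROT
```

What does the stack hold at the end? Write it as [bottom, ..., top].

[0, 0, 36]

PUSH 12 : [12]
PUSH 3  : [12, 3]
SWAP    : [3, 12]
SWAP    : [12, 3]
SUB     : [9]
DUP     : [9, 9]
PUSH 5  : [9, 9, 5]
SWAP    : [9, 5, 9]
OVER    : [9, 5, 9, 5]
POP     : [9, 5, 9]
OVER    : [9, 5, 9, 5]
SUB     : [9, 5, 4]
ADD     : [9, 9]
SWAP    : [9, 9]
NEG     : [9, -9]
SWAP    : [-9, 9]
MOD     : [0]
PUSH 36 : [0, 36]
SWAP    : [36, 0]
DUP     : [36, 0, 0]
ROT     : [0, 0, 36]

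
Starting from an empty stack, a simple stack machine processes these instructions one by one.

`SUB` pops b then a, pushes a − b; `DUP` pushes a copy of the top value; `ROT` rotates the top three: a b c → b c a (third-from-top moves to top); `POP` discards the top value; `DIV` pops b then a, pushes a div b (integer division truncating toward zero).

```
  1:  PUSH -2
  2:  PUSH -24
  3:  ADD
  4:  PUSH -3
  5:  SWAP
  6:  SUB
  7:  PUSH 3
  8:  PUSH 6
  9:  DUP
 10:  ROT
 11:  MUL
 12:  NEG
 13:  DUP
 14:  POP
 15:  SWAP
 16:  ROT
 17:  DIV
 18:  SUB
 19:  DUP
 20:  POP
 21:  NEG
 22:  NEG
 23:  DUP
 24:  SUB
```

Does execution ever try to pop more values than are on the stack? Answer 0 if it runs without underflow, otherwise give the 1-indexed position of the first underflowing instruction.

0

PUSH -2   -2
PUSH -24  -2 -24
ADD       -26
PUSH -3   -26 -3
SWAP      -3 -26
SUB       23
PUSH 3    23 3
PUSH 6    23 3 6
DUP       23 3 6 6
ROT       23 6 6 3
MUL       23 6 18
NEG       23 6 -18
DUP       23 6 -18 -18
POP       23 6 -18
SWAP      23 -18 6
ROT       -18 6 23
DIV       -18 0
SUB       -18
DUP       -18 -18
POP       -18
NEG       18
NEG       -18
DUP       -18 -18
SUB       0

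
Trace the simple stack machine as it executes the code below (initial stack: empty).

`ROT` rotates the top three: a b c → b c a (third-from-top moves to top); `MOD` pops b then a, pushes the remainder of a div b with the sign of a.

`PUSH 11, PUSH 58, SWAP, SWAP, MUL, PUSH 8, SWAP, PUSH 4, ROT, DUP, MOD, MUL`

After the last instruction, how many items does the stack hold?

2

PUSH 11 -> [11]
PUSH 58 -> [11, 58]
SWAP    -> [58, 11]
SWAP    -> [11, 58]
MUL     -> [638]
PUSH 8  -> [638, 8]
SWAP    -> [8, 638]
PUSH 4  -> [8, 638, 4]
ROT     -> [638, 4, 8]
DUP     -> [638, 4, 8, 8]
MOD     -> [638, 4, 0]
MUL     -> [638, 0]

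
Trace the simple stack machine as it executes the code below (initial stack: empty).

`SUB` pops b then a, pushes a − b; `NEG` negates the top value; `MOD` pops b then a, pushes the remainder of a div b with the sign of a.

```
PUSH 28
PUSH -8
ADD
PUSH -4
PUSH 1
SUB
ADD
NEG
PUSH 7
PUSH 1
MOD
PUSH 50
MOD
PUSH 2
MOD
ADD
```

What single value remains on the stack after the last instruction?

PUSH 28  28
PUSH -8  28 -8
ADD      20
PUSH -4  20 -4
PUSH 1   20 -4 1
SUB      20 -5
ADD      15
NEG      -15
PUSH 7   -15 7
PUSH 1   -15 7 1
MOD      -15 0
PUSH 50  -15 0 50
MOD      -15 0
PUSH 2   -15 0 2
MOD      -15 0
ADD      -15

-15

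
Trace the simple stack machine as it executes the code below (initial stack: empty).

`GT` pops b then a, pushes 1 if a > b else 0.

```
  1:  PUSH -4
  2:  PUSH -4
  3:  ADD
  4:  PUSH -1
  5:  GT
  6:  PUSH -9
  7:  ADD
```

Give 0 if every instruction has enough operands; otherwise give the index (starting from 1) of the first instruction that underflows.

0

PUSH -4 -> [-4]
PUSH -4 -> [-4, -4]
ADD     -> [-8]
PUSH -1 -> [-8, -1]
GT      -> [0]
PUSH -9 -> [0, -9]
ADD     -> [-9]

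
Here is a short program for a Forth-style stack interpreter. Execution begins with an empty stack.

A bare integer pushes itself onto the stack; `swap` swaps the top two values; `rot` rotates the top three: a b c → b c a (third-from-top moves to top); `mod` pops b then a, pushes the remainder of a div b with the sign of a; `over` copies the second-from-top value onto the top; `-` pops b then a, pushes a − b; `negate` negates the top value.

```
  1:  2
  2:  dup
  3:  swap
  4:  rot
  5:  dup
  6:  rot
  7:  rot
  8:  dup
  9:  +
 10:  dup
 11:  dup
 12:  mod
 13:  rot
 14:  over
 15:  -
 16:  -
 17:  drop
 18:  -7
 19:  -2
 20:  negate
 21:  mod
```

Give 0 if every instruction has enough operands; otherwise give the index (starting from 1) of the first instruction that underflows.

4

2    : 2
dup  : 2 2
swap : 2 2
rot  — needs 3 operands, stack has 2 → underflow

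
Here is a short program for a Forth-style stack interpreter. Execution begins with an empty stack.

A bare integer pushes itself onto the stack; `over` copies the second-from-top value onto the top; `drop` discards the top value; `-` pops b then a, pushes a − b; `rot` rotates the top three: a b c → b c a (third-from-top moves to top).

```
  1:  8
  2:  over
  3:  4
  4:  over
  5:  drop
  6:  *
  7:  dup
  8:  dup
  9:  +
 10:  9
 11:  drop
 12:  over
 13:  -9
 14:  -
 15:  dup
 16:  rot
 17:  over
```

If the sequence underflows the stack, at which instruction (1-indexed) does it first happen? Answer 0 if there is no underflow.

2

8 → [8]
over  — needs 2 operands, stack has 1 → underflow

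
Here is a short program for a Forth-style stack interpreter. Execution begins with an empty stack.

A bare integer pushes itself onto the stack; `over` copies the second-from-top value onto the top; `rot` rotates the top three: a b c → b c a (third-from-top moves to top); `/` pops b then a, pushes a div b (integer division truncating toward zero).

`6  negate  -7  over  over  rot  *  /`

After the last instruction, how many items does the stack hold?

2

6      -> 6
negate -> -6
-7     -> -6 -7
over   -> -6 -7 -6
over   -> -6 -7 -6 -7
rot    -> -6 -6 -7 -7
*      -> -6 -6 49
/      -> -6 0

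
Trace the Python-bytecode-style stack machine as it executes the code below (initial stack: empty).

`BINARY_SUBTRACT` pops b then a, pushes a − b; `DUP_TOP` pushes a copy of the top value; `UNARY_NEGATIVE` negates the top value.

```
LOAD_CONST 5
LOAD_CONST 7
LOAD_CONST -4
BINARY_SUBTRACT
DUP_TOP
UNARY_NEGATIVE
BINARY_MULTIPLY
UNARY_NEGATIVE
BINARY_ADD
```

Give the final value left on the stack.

126

LOAD_CONST 5    → [5]
LOAD_CONST 7    → [5, 7]
LOAD_CONST -4   → [5, 7, -4]
BINARY_SUBTRACT → [5, 11]
DUP_TOP         → [5, 11, 11]
UNARY_NEGATIVE  → [5, 11, -11]
BINARY_MULTIPLY → [5, -121]
UNARY_NEGATIVE  → [5, 121]
BINARY_ADD      → [126]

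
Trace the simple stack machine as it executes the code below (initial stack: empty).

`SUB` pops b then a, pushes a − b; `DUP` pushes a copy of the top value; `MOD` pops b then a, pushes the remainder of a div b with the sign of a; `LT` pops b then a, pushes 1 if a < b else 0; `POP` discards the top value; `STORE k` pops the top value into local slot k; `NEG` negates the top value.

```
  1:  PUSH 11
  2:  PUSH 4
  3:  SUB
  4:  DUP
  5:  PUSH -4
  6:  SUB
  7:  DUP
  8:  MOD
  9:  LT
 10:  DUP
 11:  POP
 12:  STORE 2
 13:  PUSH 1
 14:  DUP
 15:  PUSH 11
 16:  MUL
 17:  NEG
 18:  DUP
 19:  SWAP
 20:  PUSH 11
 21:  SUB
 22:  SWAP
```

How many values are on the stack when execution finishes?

PUSH 11  11
PUSH 4   11 4
SUB      7
DUP      7 7
PUSH -4  7 7 -4
SUB      7 11
DUP      7 11 11
MOD      7 0
LT       0
DUP      0 0
POP      0
STORE 2  (empty)
PUSH 1   1
DUP      1 1
PUSH 11  1 1 11
MUL      1 11
NEG      1 -11
DUP      1 -11 -11
SWAP     1 -11 -11
PUSH 11  1 -11 -11 11
SUB      1 -11 -22
SWAP     1 -22 -11

3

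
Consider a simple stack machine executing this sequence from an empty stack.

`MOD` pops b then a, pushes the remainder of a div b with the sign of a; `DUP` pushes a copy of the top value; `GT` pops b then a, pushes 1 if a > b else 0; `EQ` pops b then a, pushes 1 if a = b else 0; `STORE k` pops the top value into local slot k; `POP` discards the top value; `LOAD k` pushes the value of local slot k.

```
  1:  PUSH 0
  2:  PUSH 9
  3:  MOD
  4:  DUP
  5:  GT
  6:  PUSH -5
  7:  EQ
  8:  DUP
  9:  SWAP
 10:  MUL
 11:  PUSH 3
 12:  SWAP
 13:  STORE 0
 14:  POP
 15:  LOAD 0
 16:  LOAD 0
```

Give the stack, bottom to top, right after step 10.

[0]

PUSH 0   0
PUSH 9   0 9
MOD      0
DUP      0 0
GT       0
PUSH -5  0 -5
EQ       0
DUP      0 0
SWAP     0 0
MUL      0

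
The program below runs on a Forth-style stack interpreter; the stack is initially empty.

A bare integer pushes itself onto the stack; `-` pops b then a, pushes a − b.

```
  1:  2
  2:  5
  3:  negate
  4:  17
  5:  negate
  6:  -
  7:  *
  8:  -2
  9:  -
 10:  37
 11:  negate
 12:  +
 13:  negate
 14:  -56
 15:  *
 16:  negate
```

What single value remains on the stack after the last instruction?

616

2      → 2
5      → 2 5
negate → 2 -5
17     → 2 -5 17
negate → 2 -5 -17
-      → 2 12
*      → 24
-2     → 24 -2
-      → 26
37     → 26 37
negate → 26 -37
+      → -11
negate → 11
-56    → 11 -56
*      → -616
negate → 616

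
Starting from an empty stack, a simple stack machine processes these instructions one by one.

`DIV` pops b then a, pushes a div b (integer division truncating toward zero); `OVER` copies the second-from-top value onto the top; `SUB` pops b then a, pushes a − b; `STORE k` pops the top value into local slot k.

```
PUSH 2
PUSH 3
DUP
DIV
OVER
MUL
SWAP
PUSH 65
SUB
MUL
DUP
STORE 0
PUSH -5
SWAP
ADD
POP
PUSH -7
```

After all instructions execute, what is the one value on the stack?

PUSH 2   2
PUSH 3   2 3
DUP      2 3 3
DIV      2 1
OVER     2 1 2
MUL      2 2
SWAP     2 2
PUSH 65  2 2 65
SUB      2 -63
MUL      -126
DUP      -126 -126
STORE 0  -126
PUSH -5  -126 -5
SWAP     -5 -126
ADD      -131
POP      (empty)
PUSH -7  -7

-7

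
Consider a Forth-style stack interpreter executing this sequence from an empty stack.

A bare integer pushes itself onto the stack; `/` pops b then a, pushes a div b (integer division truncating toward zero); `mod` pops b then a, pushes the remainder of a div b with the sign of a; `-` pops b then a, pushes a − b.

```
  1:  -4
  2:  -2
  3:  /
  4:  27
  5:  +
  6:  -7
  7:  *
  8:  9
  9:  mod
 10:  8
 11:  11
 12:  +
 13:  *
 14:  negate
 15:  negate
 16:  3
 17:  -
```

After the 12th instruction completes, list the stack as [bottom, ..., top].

[-5, 19]

-4  : [-4]
-2  : [-4, -2]
/   : [2]
27  : [2, 27]
+   : [29]
-7  : [29, -7]
*   : [-203]
9   : [-203, 9]
mod : [-5]
8   : [-5, 8]
11  : [-5, 8, 11]
+   : [-5, 19]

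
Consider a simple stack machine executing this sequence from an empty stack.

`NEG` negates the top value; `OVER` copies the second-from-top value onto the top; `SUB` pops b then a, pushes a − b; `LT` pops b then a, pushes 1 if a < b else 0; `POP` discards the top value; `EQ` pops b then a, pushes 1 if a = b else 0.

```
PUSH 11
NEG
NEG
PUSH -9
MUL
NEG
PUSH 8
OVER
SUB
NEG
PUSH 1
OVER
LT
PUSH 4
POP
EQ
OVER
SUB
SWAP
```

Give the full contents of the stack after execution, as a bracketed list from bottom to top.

PUSH 11 : [11]
NEG     : [-11]
NEG     : [11]
PUSH -9 : [11, -9]
MUL     : [-99]
NEG     : [99]
PUSH 8  : [99, 8]
OVER    : [99, 8, 99]
SUB     : [99, -91]
NEG     : [99, 91]
PUSH 1  : [99, 91, 1]
OVER    : [99, 91, 1, 91]
LT      : [99, 91, 1]
PUSH 4  : [99, 91, 1, 4]
POP     : [99, 91, 1]
EQ      : [99, 0]
OVER    : [99, 0, 99]
SUB     : [99, -99]
SWAP    : [-99, 99]

[-99, 99]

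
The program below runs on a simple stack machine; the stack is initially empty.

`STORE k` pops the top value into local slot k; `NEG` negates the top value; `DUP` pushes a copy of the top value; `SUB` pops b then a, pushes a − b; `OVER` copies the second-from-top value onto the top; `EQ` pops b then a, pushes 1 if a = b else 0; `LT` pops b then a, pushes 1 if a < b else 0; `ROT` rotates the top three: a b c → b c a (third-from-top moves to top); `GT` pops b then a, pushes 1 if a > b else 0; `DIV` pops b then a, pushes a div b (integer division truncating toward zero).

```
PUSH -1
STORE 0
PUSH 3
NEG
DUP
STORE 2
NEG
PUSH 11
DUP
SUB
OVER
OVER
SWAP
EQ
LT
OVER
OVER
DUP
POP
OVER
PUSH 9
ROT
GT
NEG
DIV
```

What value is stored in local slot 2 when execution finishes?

PUSH -1 -> -1
STORE 0 -> (empty)
PUSH 3  -> 3
NEG     -> -3
DUP     -> -3 -3
STORE 2 -> -3
NEG     -> 3
PUSH 11 -> 3 11
DUP     -> 3 11 11
SUB     -> 3 0
OVER    -> 3 0 3
OVER    -> 3 0 3 0
SWAP    -> 3 0 0 3
EQ      -> 3 0 0
LT      -> 3 0
OVER    -> 3 0 3
OVER    -> 3 0 3 0
DUP     -> 3 0 3 0 0
POP     -> 3 0 3 0
OVER    -> 3 0 3 0 3
PUSH 9  -> 3 0 3 0 3 9
ROT     -> 3 0 3 3 9 0
GT      -> 3 0 3 3 1
NEG     -> 3 0 3 3 -1
DIV     -> 3 0 3 -3

-3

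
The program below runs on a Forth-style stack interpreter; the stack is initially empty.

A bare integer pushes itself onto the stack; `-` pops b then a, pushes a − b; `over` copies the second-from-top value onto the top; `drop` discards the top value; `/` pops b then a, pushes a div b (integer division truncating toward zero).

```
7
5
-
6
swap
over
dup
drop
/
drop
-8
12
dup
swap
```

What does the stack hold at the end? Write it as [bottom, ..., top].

[6, -8, 12, 12]

7    : [7]
5    : [7, 5]
-    : [2]
6    : [2, 6]
swap : [6, 2]
over : [6, 2, 6]
dup  : [6, 2, 6, 6]
drop : [6, 2, 6]
/    : [6, 0]
drop : [6]
-8   : [6, -8]
12   : [6, -8, 12]
dup  : [6, -8, 12, 12]
swap : [6, -8, 12, 12]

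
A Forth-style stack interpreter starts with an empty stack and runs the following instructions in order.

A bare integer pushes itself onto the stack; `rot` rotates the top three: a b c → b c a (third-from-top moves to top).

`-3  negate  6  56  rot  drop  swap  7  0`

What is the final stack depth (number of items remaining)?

4

-3     : -3
negate : 3
6      : 3 6
56     : 3 6 56
rot    : 6 56 3
drop   : 6 56
swap   : 56 6
7      : 56 6 7
0      : 56 6 7 0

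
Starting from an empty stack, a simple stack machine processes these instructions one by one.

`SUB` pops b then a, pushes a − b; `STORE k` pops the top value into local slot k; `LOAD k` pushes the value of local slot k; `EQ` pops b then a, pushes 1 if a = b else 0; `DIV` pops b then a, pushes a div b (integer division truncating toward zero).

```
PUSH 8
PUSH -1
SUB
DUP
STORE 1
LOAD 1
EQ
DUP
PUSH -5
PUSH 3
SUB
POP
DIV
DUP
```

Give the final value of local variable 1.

9

PUSH 8  → 8
PUSH -1 → 8 -1
SUB     → 9
DUP     → 9 9
STORE 1 → 9
LOAD 1  → 9 9
EQ      → 1
DUP     → 1 1
PUSH -5 → 1 1 -5
PUSH 3  → 1 1 -5 3
SUB     → 1 1 -8
POP     → 1 1
DIV     → 1
DUP     → 1 1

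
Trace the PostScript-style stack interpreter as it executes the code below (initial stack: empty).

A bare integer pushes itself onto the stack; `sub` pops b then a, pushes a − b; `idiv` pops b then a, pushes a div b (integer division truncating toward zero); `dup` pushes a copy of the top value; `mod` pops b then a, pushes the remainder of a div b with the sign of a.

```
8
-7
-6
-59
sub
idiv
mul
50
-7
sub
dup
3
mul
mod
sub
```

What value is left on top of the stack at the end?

8    → [8]
-7   → [8, -7]
-6   → [8, -7, -6]
-59  → [8, -7, -6, -59]
sub  → [8, -7, 53]
idiv → [8, 0]
mul  → [0]
50   → [0, 50]
-7   → [0, 50, -7]
sub  → [0, 57]
dup  → [0, 57, 57]
3    → [0, 57, 57, 3]
mul  → [0, 57, 171]
mod  → [0, 57]
sub  → [-57]

-57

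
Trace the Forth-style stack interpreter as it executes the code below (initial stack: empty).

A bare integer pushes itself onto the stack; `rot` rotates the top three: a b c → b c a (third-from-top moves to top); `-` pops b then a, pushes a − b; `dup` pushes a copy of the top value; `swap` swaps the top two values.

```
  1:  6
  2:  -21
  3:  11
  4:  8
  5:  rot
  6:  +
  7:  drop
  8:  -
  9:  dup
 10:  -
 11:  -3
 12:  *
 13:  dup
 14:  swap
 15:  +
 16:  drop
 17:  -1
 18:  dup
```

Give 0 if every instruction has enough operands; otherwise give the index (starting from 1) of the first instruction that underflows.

0

6    : [6]
-21  : [6, -21]
11   : [6, -21, 11]
8    : [6, -21, 11, 8]
rot  : [6, 11, 8, -21]
+    : [6, 11, -13]
drop : [6, 11]
-    : [-5]
dup  : [-5, -5]
-    : [0]
-3   : [0, -3]
*    : [0]
dup  : [0, 0]
swap : [0, 0]
+    : [0]
drop : []
-1   : [-1]
dup  : [-1, -1]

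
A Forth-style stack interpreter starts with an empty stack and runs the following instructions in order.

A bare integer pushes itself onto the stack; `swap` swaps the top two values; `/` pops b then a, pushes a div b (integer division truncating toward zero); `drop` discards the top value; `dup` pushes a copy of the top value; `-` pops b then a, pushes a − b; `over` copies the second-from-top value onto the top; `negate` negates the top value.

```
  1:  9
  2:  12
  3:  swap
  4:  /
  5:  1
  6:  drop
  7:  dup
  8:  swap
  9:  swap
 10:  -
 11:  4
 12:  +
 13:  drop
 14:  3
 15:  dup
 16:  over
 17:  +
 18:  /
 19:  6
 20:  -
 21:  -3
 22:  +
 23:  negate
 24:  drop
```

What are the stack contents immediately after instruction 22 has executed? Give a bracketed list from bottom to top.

[-9]

9     9
12    9 12
swap  12 9
/     1
1     1 1
drop  1
dup   1 1
swap  1 1
swap  1 1
-     0
4     0 4
+     4
drop  (empty)
3     3
dup   3 3
over  3 3 3
+     3 6
/     0
6     0 6
-     -6
-3    -6 -3
+     -9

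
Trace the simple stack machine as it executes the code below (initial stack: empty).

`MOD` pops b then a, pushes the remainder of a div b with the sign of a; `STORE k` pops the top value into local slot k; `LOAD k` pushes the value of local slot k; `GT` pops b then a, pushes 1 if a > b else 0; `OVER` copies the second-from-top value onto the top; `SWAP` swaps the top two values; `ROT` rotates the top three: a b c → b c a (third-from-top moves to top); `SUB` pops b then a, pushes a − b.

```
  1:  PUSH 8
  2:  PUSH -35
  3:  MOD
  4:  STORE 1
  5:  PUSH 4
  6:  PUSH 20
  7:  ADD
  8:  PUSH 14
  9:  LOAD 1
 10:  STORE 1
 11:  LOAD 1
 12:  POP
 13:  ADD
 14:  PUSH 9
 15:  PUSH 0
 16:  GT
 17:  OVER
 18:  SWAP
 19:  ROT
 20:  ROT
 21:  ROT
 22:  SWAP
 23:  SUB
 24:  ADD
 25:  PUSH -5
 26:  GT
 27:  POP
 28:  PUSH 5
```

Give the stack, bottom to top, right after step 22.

[38, 1, 38]

PUSH 8    8
PUSH -35  8 -35
MOD       8
STORE 1   (empty)
PUSH 4    4
PUSH 20   4 20
ADD       24
PUSH 14   24 14
LOAD 1    24 14 8
STORE 1   24 14
LOAD 1    24 14 8
POP       24 14
ADD       38
PUSH 9    38 9
PUSH 0    38 9 0
GT        38 1
OVER      38 1 38
SWAP      38 38 1
ROT       38 1 38
ROT       1 38 38
ROT       38 38 1
SWAP      38 1 38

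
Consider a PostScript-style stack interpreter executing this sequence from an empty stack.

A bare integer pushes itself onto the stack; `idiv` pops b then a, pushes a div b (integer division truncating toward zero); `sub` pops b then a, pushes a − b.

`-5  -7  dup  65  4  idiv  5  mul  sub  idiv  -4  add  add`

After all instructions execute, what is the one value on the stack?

-5   → -5
-7   → -5 -7
dup  → -5 -7 -7
65   → -5 -7 -7 65
4    → -5 -7 -7 65 4
idiv → -5 -7 -7 16
5    → -5 -7 -7 16 5
mul  → -5 -7 -7 80
sub  → -5 -7 -87
idiv → -5 0
-4   → -5 0 -4
add  → -5 -4
add  → -9

-9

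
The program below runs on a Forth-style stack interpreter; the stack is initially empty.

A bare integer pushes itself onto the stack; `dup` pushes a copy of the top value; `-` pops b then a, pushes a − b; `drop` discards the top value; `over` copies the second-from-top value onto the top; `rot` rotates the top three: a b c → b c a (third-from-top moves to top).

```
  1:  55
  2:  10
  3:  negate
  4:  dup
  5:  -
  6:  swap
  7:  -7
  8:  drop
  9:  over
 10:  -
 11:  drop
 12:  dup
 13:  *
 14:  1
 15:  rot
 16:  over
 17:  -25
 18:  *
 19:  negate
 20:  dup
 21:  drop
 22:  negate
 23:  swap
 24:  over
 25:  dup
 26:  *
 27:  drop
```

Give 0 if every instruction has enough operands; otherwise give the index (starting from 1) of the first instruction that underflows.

15

55     → [55]
10     → [55, 10]
negate → [55, -10]
dup    → [55, -10, -10]
-      → [55, 0]
swap   → [0, 55]
-7     → [0, 55, -7]
drop   → [0, 55]
over   → [0, 55, 0]
-      → [0, 55]
drop   → [0]
dup    → [0, 0]
*      → [0]
1      → [0, 1]
rot  — needs 3 operands, stack has 2 → underflow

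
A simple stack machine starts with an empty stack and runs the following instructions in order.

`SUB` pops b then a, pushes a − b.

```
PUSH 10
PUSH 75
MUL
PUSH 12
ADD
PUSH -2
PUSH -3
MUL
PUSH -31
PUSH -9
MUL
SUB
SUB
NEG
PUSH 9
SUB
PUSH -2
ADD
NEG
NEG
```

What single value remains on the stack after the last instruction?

PUSH 10  → [10]
PUSH 75  → [10, 75]
MUL      → [750]
PUSH 12  → [750, 12]
ADD      → [762]
PUSH -2  → [762, -2]
PUSH -3  → [762, -2, -3]
MUL      → [762, 6]
PUSH -31 → [762, 6, -31]
PUSH -9  → [762, 6, -31, -9]
MUL      → [762, 6, 279]
SUB      → [762, -273]
SUB      → [1035]
NEG      → [-1035]
PUSH 9   → [-1035, 9]
SUB      → [-1044]
PUSH -2  → [-1044, -2]
ADD      → [-1046]
NEG      → [1046]
NEG      → [-1046]

-1046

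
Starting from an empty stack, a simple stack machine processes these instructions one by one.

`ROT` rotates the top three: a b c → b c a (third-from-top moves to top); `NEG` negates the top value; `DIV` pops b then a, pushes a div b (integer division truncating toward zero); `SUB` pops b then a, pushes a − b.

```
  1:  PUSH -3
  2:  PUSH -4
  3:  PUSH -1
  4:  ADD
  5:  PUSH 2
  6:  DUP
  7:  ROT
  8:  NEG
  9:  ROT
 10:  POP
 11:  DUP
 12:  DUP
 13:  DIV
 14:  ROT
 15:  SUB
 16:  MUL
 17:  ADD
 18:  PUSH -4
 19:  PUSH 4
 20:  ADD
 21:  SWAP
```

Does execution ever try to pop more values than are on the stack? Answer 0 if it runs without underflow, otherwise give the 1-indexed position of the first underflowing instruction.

0

PUSH -3  [-3]
PUSH -4  [-3, -4]
PUSH -1  [-3, -4, -1]
ADD      [-3, -5]
PUSH 2   [-3, -5, 2]
DUP      [-3, -5, 2, 2]
ROT      [-3, 2, 2, -5]
NEG      [-3, 2, 2, 5]
ROT      [-3, 2, 5, 2]
POP      [-3, 2, 5]
DUP      [-3, 2, 5, 5]
DUP      [-3, 2, 5, 5, 5]
DIV      [-3, 2, 5, 1]
ROT      [-3, 5, 1, 2]
SUB      [-3, 5, -1]
MUL      [-3, -5]
ADD      [-8]
PUSH -4  [-8, -4]
PUSH 4   [-8, -4, 4]
ADD      [-8, 0]
SWAP     [0, -8]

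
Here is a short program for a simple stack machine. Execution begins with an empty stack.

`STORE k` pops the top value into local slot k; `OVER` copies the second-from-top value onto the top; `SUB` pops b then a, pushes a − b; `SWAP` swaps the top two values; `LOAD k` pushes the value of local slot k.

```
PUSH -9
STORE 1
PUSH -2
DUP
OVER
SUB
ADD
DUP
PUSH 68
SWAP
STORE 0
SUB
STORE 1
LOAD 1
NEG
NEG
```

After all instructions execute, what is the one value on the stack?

PUSH -9 : -9
STORE 1 : (empty)
PUSH -2 : -2
DUP     : -2 -2
OVER    : -2 -2 -2
SUB     : -2 0
ADD     : -2
DUP     : -2 -2
PUSH 68 : -2 -2 68
SWAP    : -2 68 -2
STORE 0 : -2 68
SUB     : -70
STORE 1 : (empty)
LOAD 1  : -70
NEG     : 70
NEG     : -70

-70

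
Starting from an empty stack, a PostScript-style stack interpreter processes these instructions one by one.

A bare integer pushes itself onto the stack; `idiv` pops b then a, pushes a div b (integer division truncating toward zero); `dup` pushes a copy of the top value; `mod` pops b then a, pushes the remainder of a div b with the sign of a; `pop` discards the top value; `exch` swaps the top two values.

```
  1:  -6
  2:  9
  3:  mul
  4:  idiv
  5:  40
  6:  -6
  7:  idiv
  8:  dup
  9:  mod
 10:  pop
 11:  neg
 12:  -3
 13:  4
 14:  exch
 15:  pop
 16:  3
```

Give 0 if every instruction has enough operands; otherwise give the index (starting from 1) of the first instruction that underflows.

4

-6  : [-6]
9   : [-6, 9]
mul : [-54]
idiv  — needs 2 operands, stack has 1 → underflow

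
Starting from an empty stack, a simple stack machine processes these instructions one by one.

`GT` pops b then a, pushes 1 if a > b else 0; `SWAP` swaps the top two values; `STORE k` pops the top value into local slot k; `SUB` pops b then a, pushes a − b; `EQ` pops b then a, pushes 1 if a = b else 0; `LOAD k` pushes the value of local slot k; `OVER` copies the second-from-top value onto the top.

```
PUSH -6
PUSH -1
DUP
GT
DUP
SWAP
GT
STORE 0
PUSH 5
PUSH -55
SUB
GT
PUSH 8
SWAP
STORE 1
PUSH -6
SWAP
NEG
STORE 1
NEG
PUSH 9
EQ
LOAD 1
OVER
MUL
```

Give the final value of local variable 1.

PUSH -6  : [-6]
PUSH -1  : [-6, -1]
DUP      : [-6, -1, -1]
GT       : [-6, 0]
DUP      : [-6, 0, 0]
SWAP     : [-6, 0, 0]
GT       : [-6, 0]
STORE 0  : [-6]
PUSH 5   : [-6, 5]
PUSH -55 : [-6, 5, -55]
SUB      : [-6, 60]
GT       : [0]
PUSH 8   : [0, 8]
SWAP     : [8, 0]
STORE 1  : [8]
PUSH -6  : [8, -6]
SWAP     : [-6, 8]
NEG      : [-6, -8]
STORE 1  : [-6]
NEG      : [6]
PUSH 9   : [6, 9]
EQ       : [0]
LOAD 1   : [0, -8]
OVER     : [0, -8, 0]
MUL      : [0, 0]

-8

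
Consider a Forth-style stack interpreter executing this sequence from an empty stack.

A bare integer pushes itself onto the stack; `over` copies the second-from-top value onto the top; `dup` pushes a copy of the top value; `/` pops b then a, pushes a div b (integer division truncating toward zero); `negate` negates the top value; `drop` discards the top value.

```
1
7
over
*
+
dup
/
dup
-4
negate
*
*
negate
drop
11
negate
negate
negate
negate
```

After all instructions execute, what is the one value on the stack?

1      : 1
7      : 1 7
over   : 1 7 1
*      : 1 7
+      : 8
dup    : 8 8
/      : 1
dup    : 1 1
-4     : 1 1 -4
negate : 1 1 4
*      : 1 4
*      : 4
negate : -4
drop   : (empty)
11     : 11
negate : -11
negate : 11
negate : -11
negate : 11

11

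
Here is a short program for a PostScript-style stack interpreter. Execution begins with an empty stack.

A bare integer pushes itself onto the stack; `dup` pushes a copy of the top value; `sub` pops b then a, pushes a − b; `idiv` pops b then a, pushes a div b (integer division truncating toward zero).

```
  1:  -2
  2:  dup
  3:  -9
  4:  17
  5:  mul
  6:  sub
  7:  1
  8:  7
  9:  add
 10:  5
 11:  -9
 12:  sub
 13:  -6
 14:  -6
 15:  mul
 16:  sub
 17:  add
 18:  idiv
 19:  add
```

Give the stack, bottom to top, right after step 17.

-2  → [-2]
dup → [-2, -2]
-9  → [-2, -2, -9]
17  → [-2, -2, -9, 17]
mul → [-2, -2, -153]
sub → [-2, 151]
1   → [-2, 151, 1]
7   → [-2, 151, 1, 7]
add → [-2, 151, 8]
5   → [-2, 151, 8, 5]
-9  → [-2, 151, 8, 5, -9]
sub → [-2, 151, 8, 14]
-6  → [-2, 151, 8, 14, -6]
-6  → [-2, 151, 8, 14, -6, -6]
mul → [-2, 151, 8, 14, 36]
sub → [-2, 151, 8, -22]
add → [-2, 151, -14]

[-2, 151, -14]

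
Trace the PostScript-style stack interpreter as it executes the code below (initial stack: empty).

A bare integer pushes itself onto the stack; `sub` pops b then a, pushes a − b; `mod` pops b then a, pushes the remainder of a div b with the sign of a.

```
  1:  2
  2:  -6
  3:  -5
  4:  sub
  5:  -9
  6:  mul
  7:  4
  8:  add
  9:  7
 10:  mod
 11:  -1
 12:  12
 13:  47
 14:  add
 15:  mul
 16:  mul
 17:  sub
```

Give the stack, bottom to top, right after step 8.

2   -> [2]
-6  -> [2, -6]
-5  -> [2, -6, -5]
sub -> [2, -1]
-9  -> [2, -1, -9]
mul -> [2, 9]
4   -> [2, 9, 4]
add -> [2, 13]

[2, 13]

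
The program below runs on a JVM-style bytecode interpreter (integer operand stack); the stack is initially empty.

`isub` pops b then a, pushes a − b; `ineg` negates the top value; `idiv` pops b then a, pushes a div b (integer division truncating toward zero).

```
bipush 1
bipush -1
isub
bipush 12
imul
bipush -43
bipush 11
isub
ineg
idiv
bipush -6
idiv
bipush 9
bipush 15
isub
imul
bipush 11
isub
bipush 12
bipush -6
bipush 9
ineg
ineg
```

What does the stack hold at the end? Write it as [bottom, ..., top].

[-11, 12, -6, 9]

bipush 1    1
bipush -1   1 -1
isub        2
bipush 12   2 12
imul        24
bipush -43  24 -43
bipush 11   24 -43 11
isub        24 -54
ineg        24 54
idiv        0
bipush -6   0 -6
idiv        0
bipush 9    0 9
bipush 15   0 9 15
isub        0 -6
imul        0
bipush 11   0 11
isub        -11
bipush 12   -11 12
bipush -6   -11 12 -6
bipush 9    -11 12 -6 9
ineg        -11 12 -6 -9
ineg        -11 12 -6 9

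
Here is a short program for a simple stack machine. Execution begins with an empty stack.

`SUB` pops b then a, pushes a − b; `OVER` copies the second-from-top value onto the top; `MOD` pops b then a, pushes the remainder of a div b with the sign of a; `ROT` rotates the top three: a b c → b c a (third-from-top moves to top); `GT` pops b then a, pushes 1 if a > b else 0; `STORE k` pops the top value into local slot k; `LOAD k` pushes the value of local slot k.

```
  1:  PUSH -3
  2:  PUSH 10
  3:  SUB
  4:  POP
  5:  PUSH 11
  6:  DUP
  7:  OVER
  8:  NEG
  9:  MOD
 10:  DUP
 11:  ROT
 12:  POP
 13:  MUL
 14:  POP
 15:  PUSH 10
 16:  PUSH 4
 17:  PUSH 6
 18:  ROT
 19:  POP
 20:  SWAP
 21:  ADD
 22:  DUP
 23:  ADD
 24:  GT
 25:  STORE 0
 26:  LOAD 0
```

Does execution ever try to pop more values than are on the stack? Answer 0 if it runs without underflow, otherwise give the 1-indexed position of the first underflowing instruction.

24

PUSH -3  -3
PUSH 10  -3 10
SUB      -13
POP      (empty)
PUSH 11  11
DUP      11 11
OVER     11 11 11
NEG      11 11 -11
MOD      11 0
DUP      11 0 0
ROT      0 0 11
POP      0 0
MUL      0
POP      (empty)
PUSH 10  10
PUSH 4   10 4
PUSH 6   10 4 6
ROT      4 6 10
POP      4 6
SWAP     6 4
ADD      10
DUP      10 10
ADD      20
GT  — needs 2 operands, stack has 1 → underflow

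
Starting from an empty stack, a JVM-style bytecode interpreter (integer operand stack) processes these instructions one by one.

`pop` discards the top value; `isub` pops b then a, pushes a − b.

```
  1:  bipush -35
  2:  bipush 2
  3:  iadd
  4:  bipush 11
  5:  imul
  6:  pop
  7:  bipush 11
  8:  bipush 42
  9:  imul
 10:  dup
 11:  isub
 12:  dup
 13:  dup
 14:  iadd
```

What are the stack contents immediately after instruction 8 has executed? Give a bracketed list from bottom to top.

bipush -35  -35
bipush 2    -35 2
iadd        -33
bipush 11   -33 11
imul        -363
pop         (empty)
bipush 11   11
bipush 42   11 42

[11, 42]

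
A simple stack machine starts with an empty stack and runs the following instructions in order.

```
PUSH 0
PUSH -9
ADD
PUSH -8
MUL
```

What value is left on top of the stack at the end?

72

PUSH 0  -> [0]
PUSH -9 -> [0, -9]
ADD     -> [-9]
PUSH -8 -> [-9, -8]
MUL     -> [72]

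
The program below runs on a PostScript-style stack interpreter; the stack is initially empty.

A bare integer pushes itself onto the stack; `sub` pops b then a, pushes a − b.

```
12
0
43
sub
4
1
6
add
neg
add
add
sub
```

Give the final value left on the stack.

12   [12]
0    [12, 0]
43   [12, 0, 43]
sub  [12, -43]
4    [12, -43, 4]
1    [12, -43, 4, 1]
6    [12, -43, 4, 1, 6]
add  [12, -43, 4, 7]
neg  [12, -43, 4, -7]
add  [12, -43, -3]
add  [12, -46]
sub  [58]

58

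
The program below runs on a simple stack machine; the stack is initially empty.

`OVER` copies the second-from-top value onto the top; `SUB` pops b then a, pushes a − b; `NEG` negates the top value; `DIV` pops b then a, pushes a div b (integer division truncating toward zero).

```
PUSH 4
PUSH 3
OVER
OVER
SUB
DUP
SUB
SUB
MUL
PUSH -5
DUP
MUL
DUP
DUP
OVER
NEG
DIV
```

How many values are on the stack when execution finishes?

4

PUSH 4  : 4
PUSH 3  : 4 3
OVER    : 4 3 4
OVER    : 4 3 4 3
SUB     : 4 3 1
DUP     : 4 3 1 1
SUB     : 4 3 0
SUB     : 4 3
MUL     : 12
PUSH -5 : 12 -5
DUP     : 12 -5 -5
MUL     : 12 25
DUP     : 12 25 25
DUP     : 12 25 25 25
OVER    : 12 25 25 25 25
NEG     : 12 25 25 25 -25
DIV     : 12 25 25 -1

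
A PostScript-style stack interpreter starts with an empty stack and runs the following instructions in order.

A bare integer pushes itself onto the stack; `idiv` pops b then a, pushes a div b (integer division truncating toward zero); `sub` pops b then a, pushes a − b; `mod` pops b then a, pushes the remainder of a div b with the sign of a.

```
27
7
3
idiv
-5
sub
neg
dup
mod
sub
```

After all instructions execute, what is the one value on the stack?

27

27   : 27
7    : 27 7
3    : 27 7 3
idiv : 27 2
-5   : 27 2 -5
sub  : 27 7
neg  : 27 -7
dup  : 27 -7 -7
mod  : 27 0
sub  : 27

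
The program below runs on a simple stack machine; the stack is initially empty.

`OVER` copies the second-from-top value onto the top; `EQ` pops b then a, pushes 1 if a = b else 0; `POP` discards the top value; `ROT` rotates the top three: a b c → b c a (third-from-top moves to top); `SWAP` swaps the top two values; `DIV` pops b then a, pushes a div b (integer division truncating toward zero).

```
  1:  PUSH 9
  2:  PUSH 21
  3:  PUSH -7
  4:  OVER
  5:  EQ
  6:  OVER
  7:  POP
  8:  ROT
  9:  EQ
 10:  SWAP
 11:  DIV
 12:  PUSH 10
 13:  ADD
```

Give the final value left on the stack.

10

PUSH 9  -> [9]
PUSH 21 -> [9, 21]
PUSH -7 -> [9, 21, -7]
OVER    -> [9, 21, -7, 21]
EQ      -> [9, 21, 0]
OVER    -> [9, 21, 0, 21]
POP     -> [9, 21, 0]
ROT     -> [21, 0, 9]
EQ      -> [21, 0]
SWAP    -> [0, 21]
DIV     -> [0]
PUSH 10 -> [0, 10]
ADD     -> [10]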